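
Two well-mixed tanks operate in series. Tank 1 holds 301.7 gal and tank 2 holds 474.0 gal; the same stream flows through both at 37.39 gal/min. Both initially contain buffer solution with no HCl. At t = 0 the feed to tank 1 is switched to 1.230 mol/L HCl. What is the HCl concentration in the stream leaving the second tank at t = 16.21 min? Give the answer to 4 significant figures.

0.5768 mol/L

Time constants: τᵢ = Vᵢ/Q for each well-mixed tank.
τ₁ = 301.7/37.39 = 8.06900 min; τ₂ = 474.0/37.39 = 12.6772 min.
Tank 1: C₁ = C_in(1 − e^(−t/τ₁)). Tank 2 (τ₁ ≠ τ₂): C₂ = C_in[1 − (τ₁ e^(−t/τ₁) − τ₂ e^(−t/τ₂))/(τ₁ − τ₂)].
At t = 16.21: e^(−t/τ₁) = 0.134133, e^(−t/τ₂) = 0.278406.
C₂ = 1.230·[1 − (8.06900·0.134133 − 12.6772·0.278406)/(-4.60818)] = 1.230·0.468970 = 0.576833 mol/L.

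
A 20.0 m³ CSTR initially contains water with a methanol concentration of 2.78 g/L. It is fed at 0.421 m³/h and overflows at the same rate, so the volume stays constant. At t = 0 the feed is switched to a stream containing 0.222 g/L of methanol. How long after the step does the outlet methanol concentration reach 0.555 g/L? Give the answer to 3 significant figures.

96.9 h

Species balance: V dC/dt = Q(C_in − C) ⇒ τ = V/Q = 47.506 h.
C(t) = C_in + (C₀ − C_in) e^(−t/τ). Set C = 0.555 and solve for t:
e^(−t/τ) = (C − C_in)/(C₀ − C_in) = (0.555 − 0.222)/(2.78 − 0.222) = 0.13018
t = −τ ln(…) = 47.506 × 2.0388 = 96.857 h.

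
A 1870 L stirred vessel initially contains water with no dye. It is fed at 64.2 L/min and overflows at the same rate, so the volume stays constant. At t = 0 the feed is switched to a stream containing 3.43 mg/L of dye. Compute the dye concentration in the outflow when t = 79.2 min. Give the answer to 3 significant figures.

3.20 mg/L

Species balance on the tank: V dC/dt = Q(C_in − C).
Time constant τ = V/Q = 1870/64.2 = 29.128 min.
C approaches C_in exponentially: C(t) = C_in + (C₀ − C_in) e^(−t/τ).
C(79.2) = 3.43 + (0 − 3.43)·e^(−79.2/29.128) = 3.43 + (-3.4300)·0.065937 = 3.2038 mg/L.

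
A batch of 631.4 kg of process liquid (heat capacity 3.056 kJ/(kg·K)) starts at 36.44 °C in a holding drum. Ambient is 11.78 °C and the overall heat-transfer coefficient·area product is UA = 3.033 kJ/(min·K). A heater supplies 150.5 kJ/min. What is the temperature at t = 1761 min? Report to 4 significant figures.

59.83 °C

Lumped-capacitance energy balance: M c_p dT/dt = UA(T_amb − T) + Q̇.
dT/dt = (T_ss − T)/τ with T_ss = T_amb + Q̇/UA = 11.78 + 150.5/3.033 = 61.4008 °C, τ = M c_p/UA = 631.4·3.056/3.033 = 636.188 min.
T approaches T_ss exponentially: T(t) = T_ss + (T₀ − T_ss) e^(−t/τ).
T(1761) = 61.4008 + (-24.9608)·0.0627844 = 59.8337 °C.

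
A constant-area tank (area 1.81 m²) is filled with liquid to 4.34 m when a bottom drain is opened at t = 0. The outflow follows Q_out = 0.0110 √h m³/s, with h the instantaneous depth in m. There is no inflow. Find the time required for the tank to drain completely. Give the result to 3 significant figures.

A dh/dt = −Q_out = −0.0110 √h.
∫ h^(−1/2) dh = −(0.0110/A) ∫ dt, giving 2√h = 2√h₀ − (0.0110/A) t.
Set h = 0: 2√h₀ = (0.0110/A) t_empty ⇒ t_empty = 2A√h₀/0.0110.
t_empty = 2·1.81·√4.34/0.0110 = 3.6200·2.0833/0.0110 = 685.58 s.

686 s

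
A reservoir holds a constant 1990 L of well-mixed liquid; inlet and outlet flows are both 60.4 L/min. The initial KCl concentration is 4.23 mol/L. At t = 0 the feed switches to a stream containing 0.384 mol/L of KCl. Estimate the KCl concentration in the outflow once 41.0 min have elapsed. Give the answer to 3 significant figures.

Species balance on the tank: V dC/dt = Q(C_in − C).
Rewrite as dC/dt + C/τ = C_in/τ, τ = V/Q = 32.947 min.
C approaches C_in exponentially: C(t) = C_in + (C₀ − C_in) e^(−t/τ).
C(41.0) = 0.384 + (4.23 − 0.384)·e^(−41.0/32.947) = 0.384 + (3.8460)·0.28811 = 1.4921 mol/L.

1.49 mol/L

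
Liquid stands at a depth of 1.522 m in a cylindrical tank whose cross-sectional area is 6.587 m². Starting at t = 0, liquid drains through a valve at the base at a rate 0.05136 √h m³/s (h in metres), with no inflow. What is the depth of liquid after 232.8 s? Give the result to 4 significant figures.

With no inflow, A dh/dt = −0.05136 √h.
∫ h^(−1/2) dh = −(0.05136/A) ∫ dt, giving 2√h = 2√h₀ − (0.05136/A) t.
√h = √1.522 − 0.05136·232.8/(2·6.587) = 1.23369 − 0.907591 = 0.326102.
h = 0.326102² = 0.106343 m.

0.1063 m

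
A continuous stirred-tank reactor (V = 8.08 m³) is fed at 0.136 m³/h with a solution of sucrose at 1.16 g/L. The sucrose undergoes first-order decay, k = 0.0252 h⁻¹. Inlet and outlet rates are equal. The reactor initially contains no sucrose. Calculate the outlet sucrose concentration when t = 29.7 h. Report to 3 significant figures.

V dC/dt = Q(C_in − C) − k V C.
dC/dt = (Q/V) C_in − (Q/V + k) C; effective rate a = Q/V + k = 0.016832 + 0.0252 = 0.042032 h⁻¹.
C_ss = Q C_in/(Q + kV) = 0.46452 g/L; C(t) = C_ss + (C₀ − C_ss) e^(−a t).
C(29.7) = 0.46452 + (-0.46452)·e^(−0.042032·29.7) = 0.46452 + (-0.46452)·0.28698 = 0.33122 g/L.

0.331 g/L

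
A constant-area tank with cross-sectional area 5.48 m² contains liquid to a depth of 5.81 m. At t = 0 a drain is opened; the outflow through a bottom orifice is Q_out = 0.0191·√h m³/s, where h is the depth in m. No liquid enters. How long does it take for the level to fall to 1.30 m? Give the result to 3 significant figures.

729 s

Unsteady balance on liquid volume: A dh/dt = −0.0191 √h.
∫ h^(−1/2) dh = −(0.0191/A) ∫ dt, giving 2√h = 2√h₀ − (0.0191/A) t.
t = 2A(√h₀ − √h)/0.0191 = 2·5.48·(√5.81 − √1.30)/0.0191
  = 10.960 × (2.4104 − 1.1402) / 0.0191 = 728.88 s.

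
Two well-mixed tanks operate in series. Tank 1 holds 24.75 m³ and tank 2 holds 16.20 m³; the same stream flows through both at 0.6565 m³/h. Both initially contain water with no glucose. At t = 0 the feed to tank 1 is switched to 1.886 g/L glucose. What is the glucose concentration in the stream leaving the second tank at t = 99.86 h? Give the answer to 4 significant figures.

Species balance on tank i: dCᵢ/dt = (Cᵢ₋₁ − Cᵢ)/τᵢ with τᵢ = Vᵢ/Q.
τ₁ = 24.75/0.6565 = 37.6999 h; τ₂ = 16.20/0.6565 = 24.6763 h.
Solving the cascade with C₁(0)=C₂(0)=0 gives C₂(t) = C_in[1 − (τ₁ e^(−t/τ₁) − τ₂ e^(−t/τ₂))/(τ₁ − τ₂)].
At t = 99.86: e^(−t/τ₁) = 0.0707352, e^(−t/τ₂) = 0.0174783.
C₂ = 1.886·[1 − (37.6999·0.0707352 − 24.6763·0.0174783)/(13.0236)] = 1.886·0.828357 = 1.56228 g/L.

1.562 g/L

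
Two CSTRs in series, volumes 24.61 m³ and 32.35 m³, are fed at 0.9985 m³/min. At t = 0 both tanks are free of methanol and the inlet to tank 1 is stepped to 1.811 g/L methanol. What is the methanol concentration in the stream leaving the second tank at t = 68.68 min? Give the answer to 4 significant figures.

1.257 g/L

Each tank obeys Vᵢ dCᵢ/dt = Q(Cᵢ₋₁ − Cᵢ), so τᵢ = Vᵢ/Q.
τ₁ = 24.61/0.9985 = 24.6470 min; τ₂ = 32.35/0.9985 = 32.3986 min.
Solving the cascade with C₁(0)=C₂(0)=0 gives C₂(t) = C_in[1 − (τ₁ e^(−t/τ₁) − τ₂ e^(−t/τ₂))/(τ₁ − τ₂)].
At t = 68.68: e^(−t/τ₁) = 0.0616335, e^(−t/τ₂) = 0.120050.
C₂ = 1.811·[1 − (24.6470·0.0616335 − 32.3986·0.120050)/(-7.75163)] = 1.811·0.694209 = 1.25721 g/L.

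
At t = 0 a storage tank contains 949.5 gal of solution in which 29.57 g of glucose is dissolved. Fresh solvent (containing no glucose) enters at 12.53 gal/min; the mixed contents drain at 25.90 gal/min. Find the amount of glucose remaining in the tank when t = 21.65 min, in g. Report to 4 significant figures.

14.62 g

Let m(t) be the amount of glucose. Volume: V(t) = V₀ + (Q_in − Q_out) t = 949.5 − 13.3700 t; V(21.65) = 660.040 gal.
Species balance (pure solvent in): dm/dt = −Q_out · m/V(t).
dm/m = −Q_out dt/(V₀ − 13.3700 t); integrating gives ln(m/m₀) = −(Q_out/(Q_in−Q_out)) ln(V/V₀).
m = m₀ (V₀/V)^(Q_out/(Q_in−Q_out)) = 29.57 × (949.5/660.040)^(-1.93717) = 14.6192 g.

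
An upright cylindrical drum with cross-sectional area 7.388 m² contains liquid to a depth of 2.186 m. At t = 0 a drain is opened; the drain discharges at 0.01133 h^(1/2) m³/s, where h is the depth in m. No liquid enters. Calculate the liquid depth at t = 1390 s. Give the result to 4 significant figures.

Unsteady balance on liquid volume: A dh/dt = −0.01133 √h.
∫ h^(−1/2) dh = −(0.01133/A) ∫ dt, giving 2√h = 2√h₀ − (0.01133/A) t.
√h = √2.186 − 0.01133·1390/(2·7.388) = 1.47851 − 1.06583 = 0.412683.
h = 0.412683² = 0.170307 m.

0.1703 m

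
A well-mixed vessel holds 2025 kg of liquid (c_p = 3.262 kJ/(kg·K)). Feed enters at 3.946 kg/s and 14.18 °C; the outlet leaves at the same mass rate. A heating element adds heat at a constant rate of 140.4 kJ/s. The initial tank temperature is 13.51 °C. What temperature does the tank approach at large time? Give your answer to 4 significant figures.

25.09 °C

Energy balance: M c_p dT/dt = ṁ c_p (T_in − T) + 140.4.
At steady state dT/dt = 0 ⇒ T_ss = T_in + Q̇/(ṁ c_p) = 14.18 + 140.4/(3.946·3.262) = 25.0875 °C.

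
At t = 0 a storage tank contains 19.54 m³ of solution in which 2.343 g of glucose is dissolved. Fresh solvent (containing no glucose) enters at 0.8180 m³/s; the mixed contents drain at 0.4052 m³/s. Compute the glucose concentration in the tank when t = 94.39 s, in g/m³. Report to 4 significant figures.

Total volume: dV/dt = Q_in − Q_out = 0.412800 m³/s, so V(t) = 19.54 + 0.412800 t and V(94.39) = 58.5042 m³.
Species balance (pure solvent in): dm/dt = −Q_out · m/V(t).
dm/m = −Q_out dt/(V₀ + 0.412800 t); integrating gives ln(m/m₀) = −(Q_out/(Q_in−Q_out)) ln(V/V₀).
m = m₀ (V₀/V)^(Q_out/(Q_in−Q_out)) = 2.343 × (19.54/58.5042)^(0.981589) = 0.798506 g.
C = m/V = 0.798506/58.5042 = 0.0136487 g/m³.

0.01365 g/m³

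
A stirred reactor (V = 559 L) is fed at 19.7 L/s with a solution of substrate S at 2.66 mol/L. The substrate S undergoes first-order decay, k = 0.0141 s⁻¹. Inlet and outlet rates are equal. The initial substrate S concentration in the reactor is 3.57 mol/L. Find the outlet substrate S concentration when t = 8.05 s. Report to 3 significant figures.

3.02 mol/L

Species balance: V dC/dt = Q C_in − Q C − k V C.
dC/dt = (Q/V) C_in − (Q/V + k) C; effective rate a = Q/V + k = 0.035242 + 0.0141 = 0.049342 s⁻¹.
C_ss = Q C_in/(Q + kV) = 1.8999 mol/L; C(t) = C_ss + (C₀ − C_ss) e^(−a t).
C(8.05) = 1.8999 + (1.6701)·e^(−0.049342·8.05) = 1.8999 + (1.6701)·0.67220 = 3.0225 mol/L.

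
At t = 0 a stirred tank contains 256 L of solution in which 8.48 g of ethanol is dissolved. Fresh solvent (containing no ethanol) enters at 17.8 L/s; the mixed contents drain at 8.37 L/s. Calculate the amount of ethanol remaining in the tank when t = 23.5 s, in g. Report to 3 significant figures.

4.88 g

Total volume: dV/dt = Q_in − Q_out = 9.4300 L/s, so V(t) = 256 + 9.4300 t and V(23.5) = 477.61 L.
No ethanol enters, so dm/dt = −Q_out · (m/V).
dm/m = −Q_out dt/(V₀ + 9.4300 t); integrating gives ln(m/m₀) = −(Q_out/(Q_in−Q_out)) ln(V/V₀).
m = m₀ (V₀/V)^(Q_out/(Q_in−Q_out)) = 8.48 × (256/477.61)^(0.88759) = 4.8754 g.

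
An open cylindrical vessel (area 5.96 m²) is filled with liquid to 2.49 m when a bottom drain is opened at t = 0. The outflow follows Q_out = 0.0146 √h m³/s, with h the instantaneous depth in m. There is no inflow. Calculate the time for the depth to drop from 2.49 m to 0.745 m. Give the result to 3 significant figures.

With no inflow, A dh/dt = −0.0146 √h.
∫ h^(−1/2) dh = −(0.0146/A) ∫ dt, giving 2√h = 2√h₀ − (0.0146/A) t.
t = 2A(√h₀ − √h)/0.0146 = 2·5.96·(√2.49 − √0.745)/0.0146
  = 11.920 × (1.5780 − 0.86313) / 0.0146 = 583.62 s.

584 s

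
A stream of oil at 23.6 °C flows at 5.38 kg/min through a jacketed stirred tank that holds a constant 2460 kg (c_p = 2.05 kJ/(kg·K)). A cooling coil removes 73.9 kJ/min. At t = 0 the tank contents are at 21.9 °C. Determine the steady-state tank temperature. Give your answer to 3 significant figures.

16.9 °C

First-law balance (no shaft work): M c_p dT/dt = ṁ c_p (T_in − T) − 73.9.
At steady state dT/dt = 0 ⇒ T_ss = T_in − Q̇/(ṁ c_p) = 23.6 − 73.9/(5.38·2.05) = 16.899 °C.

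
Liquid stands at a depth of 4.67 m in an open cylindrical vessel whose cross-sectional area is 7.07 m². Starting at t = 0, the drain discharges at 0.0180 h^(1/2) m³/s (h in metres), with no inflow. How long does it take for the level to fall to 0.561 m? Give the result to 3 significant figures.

With no inflow, A dh/dt = −0.0180 √h.
Separate and integrate: 2(√h − √h₀) = −(0.0180/A) t.
t = 2A(√h₀ − √h)/0.0180 = 2·7.07·(√4.67 − √0.561)/0.0180
  = 14.140 × (2.1610 − 0.74900) / 0.0180 = 1109.2 s.

1110 s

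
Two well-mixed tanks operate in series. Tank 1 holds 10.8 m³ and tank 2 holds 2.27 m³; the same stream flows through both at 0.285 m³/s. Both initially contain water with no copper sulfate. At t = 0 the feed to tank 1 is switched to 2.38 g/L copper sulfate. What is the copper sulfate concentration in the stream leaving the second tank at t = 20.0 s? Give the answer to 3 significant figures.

Species balance on tank i: dCᵢ/dt = (Cᵢ₋₁ − Cᵢ)/τᵢ with τᵢ = Vᵢ/Q.
τ₁ = 10.8/0.285 = 37.895 s; τ₂ = 2.27/0.285 = 7.9649 s.
Tank 1: C₁ = C_in(1 − e^(−t/τ₁)). Tank 2 (τ₁ ≠ τ₂): C₂ = C_in[1 − (τ₁ e^(−t/τ₁) − τ₂ e^(−t/τ₂))/(τ₁ − τ₂)].
At t = 20.0: e^(−t/τ₁) = 0.58991, e^(−t/τ₂) = 0.081186.
C₂ = 2.38·[1 − (37.895·0.58991 − 7.9649·0.081186)/(29.930)] = 2.38·0.27470 = 0.65379 g/L.

0.654 g/L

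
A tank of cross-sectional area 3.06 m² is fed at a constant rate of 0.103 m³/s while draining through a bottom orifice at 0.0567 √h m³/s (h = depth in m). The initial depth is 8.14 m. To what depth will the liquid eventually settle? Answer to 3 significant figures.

3.30 m

Volume balance on the tank: A dh/dt = Q_in − 0.0567 √h. At steady state dh/dt = 0:
Q_in = 0.0567 √h_ss ⇒ √h_ss = 0.103/0.0567 = 1.8166.
h_ss = 1.8166² = 3.3000 m. (Since h₀ = 8.14 m > h_ss, the level will fall toward this value.)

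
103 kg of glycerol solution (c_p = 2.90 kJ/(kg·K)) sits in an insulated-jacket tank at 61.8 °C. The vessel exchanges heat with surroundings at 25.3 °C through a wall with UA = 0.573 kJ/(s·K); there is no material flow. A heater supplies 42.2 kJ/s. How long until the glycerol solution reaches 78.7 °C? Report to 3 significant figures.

316 s

M c_p dT/dt = −UA(T − T_amb) + Q̇.
τ = M c_p/UA = 521.29 s; T_ss = T_amb + Q̇/UA = 25.3 + 42.2/0.573 = 98.947 °C.
T(t) = T_ss + (T₀ − T_ss)e^(−t/τ); set T = 78.7:
t = −τ ln[(T − T_ss)/(T₀ − T_ss)] = −521.29 · ln(0.54506) = 316.35 s.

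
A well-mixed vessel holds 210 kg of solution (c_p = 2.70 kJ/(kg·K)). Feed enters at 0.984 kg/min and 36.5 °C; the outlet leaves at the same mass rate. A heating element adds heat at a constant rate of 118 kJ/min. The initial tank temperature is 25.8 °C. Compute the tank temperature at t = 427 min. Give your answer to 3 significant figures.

Unsteady energy balance on the tank contents: M c_p dT/dt = ṁ c_p (T_in − T) + 118.
Rearrange: dT/dt = (T_ss − T)/τ with τ = M/ṁ = 213.41 min and T_ss = T_in + Q̇/(ṁ c_p) = 80.914 °C.
T approaches T_ss exponentially: T(t) = T_ss + (T₀ − T_ss) e^(−t/τ).
T(427) = 80.914 + (-55.114)·e^(−427/213.41) = 80.914 + (-55.114)·0.13523 = 73.461 °C.

73.5 °C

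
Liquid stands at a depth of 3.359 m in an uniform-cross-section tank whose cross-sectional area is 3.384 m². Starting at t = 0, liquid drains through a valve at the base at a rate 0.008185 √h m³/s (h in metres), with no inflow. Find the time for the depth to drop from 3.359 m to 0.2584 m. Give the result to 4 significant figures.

With no inflow, A dh/dt = −0.008185 √h.
Separate and integrate: 2(√h − √h₀) = −(0.008185/A) t.
t = 2A(√h₀ − √h)/0.008185 = 2·3.384·(√3.359 − √0.2584)/0.008185
  = 6.76800 × (1.83276 − 0.508331) / 0.008185 = 1095.14 s.

1095 s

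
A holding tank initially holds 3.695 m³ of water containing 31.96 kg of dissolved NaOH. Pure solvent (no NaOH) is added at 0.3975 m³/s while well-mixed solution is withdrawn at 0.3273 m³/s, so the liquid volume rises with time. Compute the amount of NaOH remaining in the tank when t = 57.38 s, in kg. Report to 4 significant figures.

Total volume: dV/dt = Q_in − Q_out = 0.0702000 m³/s, so V(t) = 3.695 + 0.0702000 t and V(57.38) = 7.72308 m³.
Solute balance: dm/dt = 0 − Q_out C = −Q_out m/V(t).
Separate: dm/m = −Q_out dt/V(t) ⇒ ln(m/m₀) = −(Q_out/(Q_in−Q_out)) ln(V/V₀).
m = m₀ (V₀/V)^(Q_out/(Q_in−Q_out)) = 31.96 × (3.695/7.72308)^(4.66239) = 1.02759 kg.

1.028 kg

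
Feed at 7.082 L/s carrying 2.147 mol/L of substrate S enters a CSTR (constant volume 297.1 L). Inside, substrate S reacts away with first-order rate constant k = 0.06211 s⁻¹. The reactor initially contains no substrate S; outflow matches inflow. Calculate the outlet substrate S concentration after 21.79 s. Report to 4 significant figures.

V dC/dt = Q(C_in − C) − k V C.
This is linear with rate a = Q/V + k = 0.0859471 s⁻¹.
C_ss = Q C_in/(Q + kV) = 0.595462 mol/L; C(t) = C_ss + (C₀ − C_ss) e^(−a t).
C(21.79) = 0.595462 + (-0.595462)·e^(−0.0859471·21.79) = 0.595462 + (-0.595462)·0.153695 = 0.503943 mol/L.

0.5039 mol/L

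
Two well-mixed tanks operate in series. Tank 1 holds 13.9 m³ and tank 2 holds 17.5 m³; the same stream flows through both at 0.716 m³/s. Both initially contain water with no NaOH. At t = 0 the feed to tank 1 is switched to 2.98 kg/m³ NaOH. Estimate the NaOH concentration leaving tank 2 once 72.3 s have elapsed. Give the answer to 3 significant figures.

2.51 kg/m³

Each tank obeys Vᵢ dCᵢ/dt = Q(Cᵢ₋₁ − Cᵢ), so τᵢ = Vᵢ/Q.
τ₁ = 13.9/0.716 = 19.413 s; τ₂ = 17.5/0.716 = 24.441 s.
Solving the cascade with C₁(0)=C₂(0)=0 gives C₂(t) = C_in[1 − (τ₁ e^(−t/τ₁) − τ₂ e^(−t/τ₂))/(τ₁ − τ₂)].
At t = 72.3: e^(−t/τ₁) = 0.024132, e^(−t/τ₂) = 0.051917.
C₂ = 2.98·[1 − (19.413·0.024132 − 24.441·0.051917)/(-5.0279)] = 2.98·0.84080 = 2.5056 kg/m³.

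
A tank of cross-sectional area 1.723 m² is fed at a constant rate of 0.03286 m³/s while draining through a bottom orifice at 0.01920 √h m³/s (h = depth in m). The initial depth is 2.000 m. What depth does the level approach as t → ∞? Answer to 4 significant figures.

Accumulation of liquid (constant cross-section A): A dh/dt = Q_in − 0.01920 √h. At steady state dh/dt = 0:
Q_in = 0.01920 √h_ss ⇒ √h_ss = 0.03286/0.01920 = 1.71146.
h_ss = 1.71146² = 2.92909 m. (Since h₀ = 2.000 m < h_ss, the level will rise toward this value.)

2.929 m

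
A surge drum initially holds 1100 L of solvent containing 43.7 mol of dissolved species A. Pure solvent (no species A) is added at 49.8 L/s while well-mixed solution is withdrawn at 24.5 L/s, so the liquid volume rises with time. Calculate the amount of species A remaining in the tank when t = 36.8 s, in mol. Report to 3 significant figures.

24.1 mol

Total volume: dV/dt = Q_in − Q_out = 25.300 L/s, so V(t) = 1100 + 25.300 t and V(36.8) = 2031.0 L.
Solute balance: dm/dt = 0 − Q_out C = −Q_out m/V(t).
dm/m = −Q_out dt/(V₀ + 25.300 t); integrating gives ln(m/m₀) = −(Q_out/(Q_in−Q_out)) ln(V/V₀).
m = m₀ (V₀/V)^(Q_out/(Q_in−Q_out)) = 43.7 × (1100/2031.0)^(0.96838) = 24.131 mol.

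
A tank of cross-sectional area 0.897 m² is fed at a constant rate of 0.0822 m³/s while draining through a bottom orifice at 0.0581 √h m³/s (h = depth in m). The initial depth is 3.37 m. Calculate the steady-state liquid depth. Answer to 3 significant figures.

2.00 m

Level balance: A dh/dt = 0.0822 − 0.0581 √h. Setting dh/dt = 0:
Q_in = 0.0581 √h_ss ⇒ √h_ss = 0.0822/0.0581 = 1.4148.
h_ss = 1.4148² = 2.0017 m. (Since h₀ = 3.37 m > h_ss, the level will fall toward this value.)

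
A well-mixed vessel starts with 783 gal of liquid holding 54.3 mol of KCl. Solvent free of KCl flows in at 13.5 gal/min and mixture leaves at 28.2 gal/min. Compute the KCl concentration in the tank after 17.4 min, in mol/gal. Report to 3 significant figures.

Let m(t) be the amount of KCl. Volume: V(t) = V₀ + (Q_in − Q_out) t = 783 − 14.700 t; V(17.4) = 527.22 gal.
No KCl enters, so dm/dt = −Q_out · (m/V).
Separate: dm/m = −Q_out dt/V(t) ⇒ ln(m/m₀) = −(Q_out/(Q_in−Q_out)) ln(V/V₀).
m = m₀ (V₀/V)^(Q_out/(Q_in−Q_out)) = 54.3 × (783/527.22)^(-1.9184) = 25.426 mol.
C = m/V = 25.426/527.22 = 0.048227 mol/gal.

0.0482 mol/gal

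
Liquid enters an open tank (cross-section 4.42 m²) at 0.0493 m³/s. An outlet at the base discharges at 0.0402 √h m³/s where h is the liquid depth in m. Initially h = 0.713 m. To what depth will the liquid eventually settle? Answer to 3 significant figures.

1.50 m

Mass balance (ρ constant): A dh/dt = Q_in − 0.0402 √h. At steady state dh/dt = 0:
Q_in = 0.0402 √h_ss ⇒ √h_ss = 0.0493/0.0402 = 1.2264.
h_ss = 1.2264² = 1.5040 m. (Since h₀ = 0.713 m < h_ss, the level will rise toward this value.)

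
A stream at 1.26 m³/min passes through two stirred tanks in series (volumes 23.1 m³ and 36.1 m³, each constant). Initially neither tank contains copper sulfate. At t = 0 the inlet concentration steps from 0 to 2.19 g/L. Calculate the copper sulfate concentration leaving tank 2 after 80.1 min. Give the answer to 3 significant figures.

Each tank obeys Vᵢ dCᵢ/dt = Q(Cᵢ₋₁ − Cᵢ), so τᵢ = Vᵢ/Q.
τ₁ = 23.1/1.26 = 18.333 min; τ₂ = 36.1/1.26 = 28.651 min.
Solving the cascade with C₁(0)=C₂(0)=0 gives C₂(t) = C_in[1 − (τ₁ e^(−t/τ₁) − τ₂ e^(−t/τ₂))/(τ₁ − τ₂)].
At t = 80.1: e^(−t/τ₁) = 0.012663, e^(−t/τ₂) = 0.061070.
C₂ = 2.19·[1 − (18.333·0.012663 − 28.651·0.061070)/(-10.317)] = 2.19·0.85291 = 1.8679 g/L.

1.87 g/L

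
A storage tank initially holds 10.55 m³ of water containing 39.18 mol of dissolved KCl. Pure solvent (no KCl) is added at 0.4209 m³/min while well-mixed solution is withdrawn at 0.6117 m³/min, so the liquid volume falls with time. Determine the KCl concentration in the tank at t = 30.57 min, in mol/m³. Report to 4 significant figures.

0.6290 mol/m³

Let m(t) be the amount of KCl. Volume: V(t) = V₀ + (Q_in − Q_out) t = 10.55 − 0.190800 t; V(30.57) = 4.71724 m³.
Solute balance: dm/dt = 0 − Q_out C = −Q_out m/V(t).
dm/m = −Q_out dt/(V₀ − 0.190800 t); integrating gives ln(m/m₀) = −(Q_out/(Q_in−Q_out)) ln(V/V₀).
m = m₀ (V₀/V)^(Q_out/(Q_in−Q_out)) = 39.18 × (10.55/4.71724)^(-3.20597) = 2.96736 mol.
C = m/V = 2.96736/4.71724 = 0.629046 mol/m³.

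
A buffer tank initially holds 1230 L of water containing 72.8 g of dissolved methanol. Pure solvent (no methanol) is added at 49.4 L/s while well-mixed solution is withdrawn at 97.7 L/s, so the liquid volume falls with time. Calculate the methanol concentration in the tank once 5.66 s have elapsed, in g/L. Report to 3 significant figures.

Total volume: dV/dt = Q_in − Q_out = -48.300 L/s, so V(t) = 1230 − 48.300 t and V(5.66) = 956.62 L.
Species balance (pure solvent in): dm/dt = −Q_out · m/V(t).
dm/m = −Q_out dt/(V₀ − 48.300 t); integrating gives ln(m/m₀) = −(Q_out/(Q_in−Q_out)) ln(V/V₀).
m = m₀ (V₀/V)^(Q_out/(Q_in−Q_out)) = 72.8 × (1230/956.62)^(-2.0228) = 43.784 g.
C = m/V = 43.784/956.62 = 0.045769 g/L.

0.0458 g/L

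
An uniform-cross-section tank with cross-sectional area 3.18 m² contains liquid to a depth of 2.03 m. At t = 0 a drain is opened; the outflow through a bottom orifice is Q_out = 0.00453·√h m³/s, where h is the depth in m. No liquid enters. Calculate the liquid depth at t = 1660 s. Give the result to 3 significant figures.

0.0588 m

Mass balance (ρ constant): A dh/dt = −0.00453 √h.
This is separable: 2 d(√h)/dt = −0.00453/A, so √h = √h₀ − (0.00453/(2A)) t.
√h = √2.03 − 0.00453·1660/(2·3.18) = 1.4248 − 1.1824 = 0.24242.
h = 0.24242² = 0.058769 m.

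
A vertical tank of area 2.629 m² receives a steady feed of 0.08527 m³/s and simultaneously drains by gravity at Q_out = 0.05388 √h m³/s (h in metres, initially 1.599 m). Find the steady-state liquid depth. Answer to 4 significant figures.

A dh/dt = Q_in − 0.05388 √h. Steady state requires inflow = outflow:
Q_in = 0.05388 √h_ss ⇒ √h_ss = 0.08527/0.05388 = 1.58259.
h_ss = 1.58259² = 2.50459 m. (Since h₀ = 1.599 m < h_ss, the level will rise toward this value.)

2.505 m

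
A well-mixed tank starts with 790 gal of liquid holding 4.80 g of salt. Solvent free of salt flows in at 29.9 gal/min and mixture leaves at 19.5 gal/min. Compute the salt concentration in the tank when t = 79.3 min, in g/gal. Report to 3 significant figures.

Let m(t) be the amount of salt. Volume: V(t) = V₀ + (Q_in − Q_out) t = 790 + 10.400 t; V(79.3) = 1614.7 gal.
Solute balance: dm/dt = 0 − Q_out C = −Q_out m/V(t).
Separate: dm/m = −Q_out dt/V(t) ⇒ ln(m/m₀) = −(Q_out/(Q_in−Q_out)) ln(V/V₀).
m = m₀ (V₀/V)^(Q_out/(Q_in−Q_out)) = 4.80 × (790/1614.7)^(1.8750) = 1.2563 g.
C = m/V = 1.2563/1614.7 = 0.00077806 g/gal.

0.000778 g/gal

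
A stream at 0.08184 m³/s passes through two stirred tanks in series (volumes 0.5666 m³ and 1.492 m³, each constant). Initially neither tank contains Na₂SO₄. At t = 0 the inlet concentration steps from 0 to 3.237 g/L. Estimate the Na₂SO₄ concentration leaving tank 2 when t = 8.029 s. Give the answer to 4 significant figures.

Each tank obeys Vᵢ dCᵢ/dt = Q(Cᵢ₋₁ − Cᵢ), so τᵢ = Vᵢ/Q.
τ₁ = 0.5666/0.08184 = 6.92326 s; τ₂ = 1.492/0.08184 = 18.2307 s.
Solving the cascade with C₁(0)=C₂(0)=0 gives C₂(t) = C_in[1 − (τ₁ e^(−t/τ₁) − τ₂ e^(−t/τ₂))/(τ₁ − τ₂)].
At t = 8.029: e^(−t/τ₁) = 0.313576, e^(−t/τ₂) = 0.643772.
C₂ = 3.237·[1 − (6.92326·0.313576 − 18.2307·0.643772)/(-11.3074)] = 3.237·0.154058 = 0.498684 g/L.

0.4987 g/L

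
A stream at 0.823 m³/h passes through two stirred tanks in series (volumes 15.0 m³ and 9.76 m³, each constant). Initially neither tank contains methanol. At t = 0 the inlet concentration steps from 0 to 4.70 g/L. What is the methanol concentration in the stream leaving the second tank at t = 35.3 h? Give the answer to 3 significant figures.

Time constants: τᵢ = Vᵢ/Q for each well-mixed tank.
τ₁ = 15.0/0.823 = 18.226 h; τ₂ = 9.76/0.823 = 11.859 h.
Solving the cascade with C₁(0)=C₂(0)=0 gives C₂(t) = C_in[1 − (τ₁ e^(−t/τ₁) − τ₂ e^(−t/τ₂))/(τ₁ − τ₂)].
At t = 35.3: e^(−t/τ₁) = 0.14417, e^(−t/τ₂) = 0.050964.
C₂ = 4.70·[1 − (18.226·0.14417 − 11.859·0.050964)/(6.3670)] = 4.70·0.68224 = 3.2065 g/L.

3.21 g/L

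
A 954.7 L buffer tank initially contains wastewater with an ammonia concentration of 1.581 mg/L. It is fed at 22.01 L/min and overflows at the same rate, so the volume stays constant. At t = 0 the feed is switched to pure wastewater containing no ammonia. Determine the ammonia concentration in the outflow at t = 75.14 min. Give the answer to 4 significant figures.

0.2796 mg/L

Mass balance on the solute (V constant): V dC/dt = Q(C_in − C).
So dC/dt = (C_in − C)/τ with τ = V/Q = 954.7/22.01 = 43.3757 min.
This is linear first-order; C(t) = C_in + (C₀ − C_in) e^(−t/τ).
C(75.14) = 0 + (1.581 − 0)·e^(−75.14/43.3757) = 0 + (1.58100)·0.176876 = 0.279641 mg/L.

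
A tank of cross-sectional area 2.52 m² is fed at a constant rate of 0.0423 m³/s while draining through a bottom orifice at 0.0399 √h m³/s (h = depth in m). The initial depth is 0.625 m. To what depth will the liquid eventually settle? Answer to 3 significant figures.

1.12 m

Unsteady balance on liquid volume: A dh/dt = Q_in − 0.0399 √h. At steady state dh/dt = 0:
Q_in = 0.0399 √h_ss ⇒ √h_ss = 0.0423/0.0399 = 1.0602.
h_ss = 1.0602² = 1.1239 m. (Since h₀ = 0.625 m < h_ss, the level will rise toward this value.)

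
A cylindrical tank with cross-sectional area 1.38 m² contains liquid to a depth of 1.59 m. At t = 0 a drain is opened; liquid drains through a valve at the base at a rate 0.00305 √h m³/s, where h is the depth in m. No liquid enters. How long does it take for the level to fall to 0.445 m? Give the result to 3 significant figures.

537 s

Mass balance (ρ constant): A dh/dt = −0.00305 √h.
This is separable: 2 d(√h)/dt = −0.00305/A, so √h = √h₀ − (0.00305/(2A)) t.
t = 2A(√h₀ − √h)/0.00305 = 2·1.38·(√1.59 − √0.445)/0.00305
  = 2.7600 × (1.2610 − 0.66708) / 0.00305 = 537.40 s.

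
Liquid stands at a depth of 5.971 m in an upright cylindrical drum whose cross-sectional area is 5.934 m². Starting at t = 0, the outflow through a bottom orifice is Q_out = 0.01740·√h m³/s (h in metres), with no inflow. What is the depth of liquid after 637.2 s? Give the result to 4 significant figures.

With no inflow, A dh/dt = −0.01740 √h.
Separate and integrate: 2(√h − √h₀) = −(0.01740/A) t.
√h = √5.971 − 0.01740·637.2/(2·5.934) = 2.44356 − 0.934216 = 1.50935.
h = 1.50935² = 2.27813 m.

2.278 m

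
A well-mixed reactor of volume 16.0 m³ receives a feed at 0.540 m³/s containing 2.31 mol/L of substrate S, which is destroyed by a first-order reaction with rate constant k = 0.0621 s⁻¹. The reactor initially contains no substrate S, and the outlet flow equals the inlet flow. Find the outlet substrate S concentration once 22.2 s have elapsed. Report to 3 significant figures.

V dC/dt = Q(C_in − C) − k V C.
dC/dt = (Q/V) C_in − (Q/V + k) C; effective rate a = Q/V + k = 0.033750 + 0.0621 = 0.095850 s⁻¹.
C_ss = Q C_in/(Q + kV) = 0.81338 mol/L; C(t) = C_ss + (C₀ − C_ss) e^(−a t).
C(22.2) = 0.81338 + (-0.81338)·e^(−0.095850·22.2) = 0.81338 + (-0.81338)·0.11909 = 0.71651 mol/L.

0.717 mol/L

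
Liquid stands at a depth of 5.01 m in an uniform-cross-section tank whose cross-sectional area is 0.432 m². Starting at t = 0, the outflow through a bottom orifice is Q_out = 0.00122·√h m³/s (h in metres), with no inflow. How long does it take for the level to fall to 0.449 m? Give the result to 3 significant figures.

1110 s

A dh/dt = −Q_out = −0.00122 √h.
Separate and integrate: 2(√h − √h₀) = −(0.00122/A) t.
t = 2A(√h₀ − √h)/0.00122 = 2·0.432·(√5.01 − √0.449)/0.00122
  = 0.86400 × (2.2383 − 0.67007) / 0.00122 = 1110.6 s.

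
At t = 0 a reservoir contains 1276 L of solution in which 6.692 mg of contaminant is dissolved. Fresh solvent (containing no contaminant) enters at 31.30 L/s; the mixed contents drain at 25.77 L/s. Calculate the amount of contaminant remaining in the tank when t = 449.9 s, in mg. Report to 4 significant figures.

Let m(t) be the amount of contaminant. Volume: V(t) = V₀ + (Q_in − Q_out) t = 1276 + 5.53000 t; V(449.9) = 3763.95 L.
Species balance (pure solvent in): dm/dt = −Q_out · m/V(t).
Separate: dm/m = −Q_out dt/V(t) ⇒ ln(m/m₀) = −(Q_out/(Q_in−Q_out)) ln(V/V₀).
m = m₀ (V₀/V)^(Q_out/(Q_in−Q_out)) = 6.692 × (1276/3763.95)^(4.66004) = 0.0432817 mg.

0.04328 mg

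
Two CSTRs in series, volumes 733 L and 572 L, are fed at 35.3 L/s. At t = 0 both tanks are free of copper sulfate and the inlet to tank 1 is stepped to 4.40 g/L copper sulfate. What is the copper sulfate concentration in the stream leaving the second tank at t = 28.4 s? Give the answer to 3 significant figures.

Each tank obeys Vᵢ dCᵢ/dt = Q(Cᵢ₋₁ − Cᵢ), so τᵢ = Vᵢ/Q.
τ₁ = 733/35.3 = 20.765 s; τ₂ = 572/35.3 = 16.204 s.
Solving the cascade with C₁(0)=C₂(0)=0 gives C₂(t) = C_in[1 − (τ₁ e^(−t/τ₁) − τ₂ e^(−t/τ₂))/(τ₁ − τ₂)].
At t = 28.4: e^(−t/τ₁) = 0.25469, e^(−t/τ₂) = 0.17331.
C₂ = 4.40·[1 − (20.765·0.25469 − 16.204·0.17331)/(4.5609)] = 4.40·0.45618 = 2.0072 g/L.

2.01 g/L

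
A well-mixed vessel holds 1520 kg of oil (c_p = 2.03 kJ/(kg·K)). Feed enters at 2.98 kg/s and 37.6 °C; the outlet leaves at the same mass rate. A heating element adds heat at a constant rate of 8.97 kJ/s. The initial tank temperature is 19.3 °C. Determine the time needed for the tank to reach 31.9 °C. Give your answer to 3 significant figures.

517 s

M c_p dT/dt = ṁ c_p (T_in − T) + Q̇.
τ = M/ṁ = 510.07 s; T_ss = T_in + Q̇/(ṁ c_p) = 39.083 °C.
T(t) = T_ss + (T₀ − T_ss) e^(−t/τ). Set T = 31.9:
e^(−t/τ) = (31.9 − 39.083)/(19.3 − 39.083) = 0.36308
t = −510.07 · ln(0.36308) = 516.76 s.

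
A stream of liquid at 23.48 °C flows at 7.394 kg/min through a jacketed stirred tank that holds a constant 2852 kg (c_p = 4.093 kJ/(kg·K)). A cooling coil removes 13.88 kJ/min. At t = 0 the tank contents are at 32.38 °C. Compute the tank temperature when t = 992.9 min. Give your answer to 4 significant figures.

Heat balance on the well-mixed liquid: M c_p dT/dt = ṁ c_p (T_in − T) − 13.88.
τ = M/ṁ = 385.718 min; T_ss = T_in − Q̇/(ṁ c_p) = 23.48 − 13.88/(7.394·4.093) = 23.0214 °C.
Solution: T(t) = T_ss + (T₀ − T_ss) e^(−t/τ).
T(992.9) = 23.0214 + (9.35864)·e^(−992.9/385.718) = 23.0214 + (9.35864)·0.0762179 = 23.7347 °C.

23.73 °C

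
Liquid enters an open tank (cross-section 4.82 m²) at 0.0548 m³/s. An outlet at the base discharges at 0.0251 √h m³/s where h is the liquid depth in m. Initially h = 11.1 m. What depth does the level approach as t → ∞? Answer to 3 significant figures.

Mass balance (ρ constant): A dh/dt = Q_in − 0.0251 √h. At steady state dh/dt = 0:
Q_in = 0.0251 √h_ss ⇒ √h_ss = 0.0548/0.0251 = 2.1833.
h_ss = 2.1833² = 4.7667 m. (Since h₀ = 11.1 m > h_ss, the level will fall toward this value.)

4.77 m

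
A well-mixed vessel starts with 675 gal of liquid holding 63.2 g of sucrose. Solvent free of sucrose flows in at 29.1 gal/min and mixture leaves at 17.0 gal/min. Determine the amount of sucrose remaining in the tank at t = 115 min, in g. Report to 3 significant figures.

13.1 g

Total volume: dV/dt = Q_in − Q_out = 12.100 gal/min, so V(t) = 675 + 12.100 t and V(115) = 2066.5 gal.
Solute balance: dm/dt = 0 − Q_out C = −Q_out m/V(t).
dm/m = −Q_out dt/(V₀ + 12.100 t); integrating gives ln(m/m₀) = −(Q_out/(Q_in−Q_out)) ln(V/V₀).
m = m₀ (V₀/V)^(Q_out/(Q_in−Q_out)) = 63.2 × (675/2066.5)^(1.4050) = 13.122 g.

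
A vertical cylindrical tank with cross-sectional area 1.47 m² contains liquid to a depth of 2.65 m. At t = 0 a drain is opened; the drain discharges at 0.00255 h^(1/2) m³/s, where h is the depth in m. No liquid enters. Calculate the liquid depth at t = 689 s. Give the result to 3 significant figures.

1.06 m

Mass balance (ρ constant): A dh/dt = −0.00255 √h.
∫ h^(−1/2) dh = −(0.00255/A) ∫ dt, giving 2√h = 2√h₀ − (0.00255/A) t.
√h = √2.65 − 0.00255·689/(2·1.47) = 1.6279 − 0.59760 = 1.0303.
h = 1.0303² = 1.0615 m.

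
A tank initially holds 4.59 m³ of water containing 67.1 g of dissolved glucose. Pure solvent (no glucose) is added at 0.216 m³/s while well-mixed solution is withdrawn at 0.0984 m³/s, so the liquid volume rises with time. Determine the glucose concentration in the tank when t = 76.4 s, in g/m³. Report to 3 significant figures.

2.00 g/m³

Let m(t) be the amount of glucose. Volume: V(t) = V₀ + (Q_in − Q_out) t = 4.59 + 0.11760 t; V(76.4) = 13.575 m³.
Solute balance: dm/dt = 0 − Q_out C = −Q_out m/V(t).
Separate: dm/m = −Q_out dt/V(t) ⇒ ln(m/m₀) = −(Q_out/(Q_in−Q_out)) ln(V/V₀).
m = m₀ (V₀/V)^(Q_out/(Q_in−Q_out)) = 67.1 × (4.59/13.575)^(0.83673) = 27.083 g.
C = m/V = 27.083/13.575 = 1.9951 g/m³.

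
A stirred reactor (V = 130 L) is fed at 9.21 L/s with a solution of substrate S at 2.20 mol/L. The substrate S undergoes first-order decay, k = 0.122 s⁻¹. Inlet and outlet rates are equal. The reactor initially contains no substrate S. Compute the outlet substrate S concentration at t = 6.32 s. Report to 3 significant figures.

Species balance: V dC/dt = Q C_in − Q C − k V C.
dC/dt = (Q/V) C_in − (Q/V + k) C; effective rate a = Q/V + k = 0.070846 + 0.122 = 0.19285 s⁻¹.
C_ss = Q C_in/(Q + kV) = 0.80822 mol/L; C(t) = C_ss + (C₀ − C_ss) e^(−a t).
C(6.32) = 0.80822 + (-0.80822)·e^(−0.19285·6.32) = 0.80822 + (-0.80822)·0.29559 = 0.56932 mol/L.

0.569 mol/L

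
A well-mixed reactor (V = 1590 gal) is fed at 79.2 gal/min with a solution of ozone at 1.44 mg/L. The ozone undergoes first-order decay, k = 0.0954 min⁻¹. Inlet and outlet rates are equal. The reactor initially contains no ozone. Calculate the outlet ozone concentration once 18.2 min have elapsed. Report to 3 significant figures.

0.459 mg/L

V dC/dt = Q(C_in − C) − k V C.
dC/dt = (Q/V) C_in − (Q/V + k) C; effective rate a = Q/V + k = 0.049811 + 0.0954 = 0.14521 min⁻¹.
C_ss = Q C_in/(Q + kV) = 0.49396 mg/L; C(t) = C_ss + (C₀ − C_ss) e^(−a t).
C(18.2) = 0.49396 + (-0.49396)·e^(−0.14521·18.2) = 0.49396 + (-0.49396)·0.071158 = 0.45881 mg/L.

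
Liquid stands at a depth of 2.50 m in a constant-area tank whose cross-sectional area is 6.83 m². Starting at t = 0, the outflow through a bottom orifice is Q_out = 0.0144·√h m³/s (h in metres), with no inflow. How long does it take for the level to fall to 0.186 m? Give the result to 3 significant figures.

A dh/dt = −Q_out = −0.0144 √h.
Separate and integrate: 2(√h − √h₀) = −(0.0144/A) t.
t = 2A(√h₀ − √h)/0.0144 = 2·6.83·(√2.50 − √0.186)/0.0144
  = 13.660 × (1.5811 − 0.43128) / 0.0144 = 1090.8 s.

1090 s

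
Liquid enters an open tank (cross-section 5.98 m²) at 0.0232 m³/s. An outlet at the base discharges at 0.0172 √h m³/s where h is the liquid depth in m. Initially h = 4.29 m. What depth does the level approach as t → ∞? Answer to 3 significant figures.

1.82 m

Level balance: A dh/dt = 0.0232 − 0.0172 √h. Setting dh/dt = 0:
Q_in = 0.0172 √h_ss ⇒ √h_ss = 0.0232/0.0172 = 1.3488.
h_ss = 1.3488² = 1.8194 m. (Since h₀ = 4.29 m > h_ss, the level will fall toward this value.)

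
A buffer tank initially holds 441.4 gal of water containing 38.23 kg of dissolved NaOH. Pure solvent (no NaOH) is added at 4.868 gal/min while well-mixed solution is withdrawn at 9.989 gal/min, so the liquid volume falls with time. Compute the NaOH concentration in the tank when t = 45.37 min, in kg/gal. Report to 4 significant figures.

Total volume: dV/dt = Q_in − Q_out = -5.12100 gal/min, so V(t) = 441.4 − 5.12100 t and V(45.37) = 209.060 gal.
Solute balance: dm/dt = 0 − Q_out C = −Q_out m/V(t).
Separate: dm/m = −Q_out dt/V(t) ⇒ ln(m/m₀) = −(Q_out/(Q_in−Q_out)) ln(V/V₀).
m = m₀ (V₀/V)^(Q_out/(Q_in−Q_out)) = 38.23 × (441.4/209.060)^(-1.95060) = 8.89851 kg.
C = m/V = 8.89851/209.060 = 0.0425643 kg/gal.

0.04256 kg/gal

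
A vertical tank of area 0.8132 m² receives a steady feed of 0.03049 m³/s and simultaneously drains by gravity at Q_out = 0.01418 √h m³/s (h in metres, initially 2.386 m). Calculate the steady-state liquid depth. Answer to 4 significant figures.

Mass balance (ρ constant): A dh/dt = Q_in − 0.01418 √h. At steady state dh/dt = 0:
Q_in = 0.01418 √h_ss ⇒ √h_ss = 0.03049/0.01418 = 2.15021.
h_ss = 2.15021² = 4.62341 m. (Since h₀ = 2.386 m < h_ss, the level will rise toward this value.)

4.623 m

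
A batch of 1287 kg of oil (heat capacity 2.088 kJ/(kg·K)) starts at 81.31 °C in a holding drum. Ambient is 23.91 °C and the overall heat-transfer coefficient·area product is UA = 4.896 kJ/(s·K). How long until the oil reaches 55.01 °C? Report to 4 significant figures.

336.4 s

Lumped-capacitance energy balance: M c_p dT/dt = UA(T_amb − T).
τ = M c_p/UA = 548.868 s; T_ss = T_amb = 23.9100 °C.
T(t) = T_ss + (T₀ − T_ss)e^(−t/τ); set T = 55.01:
t = −τ ln[(T − T_ss)/(T₀ − T_ss)] = −548.868 · ln(0.541812) = 336.366 s.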